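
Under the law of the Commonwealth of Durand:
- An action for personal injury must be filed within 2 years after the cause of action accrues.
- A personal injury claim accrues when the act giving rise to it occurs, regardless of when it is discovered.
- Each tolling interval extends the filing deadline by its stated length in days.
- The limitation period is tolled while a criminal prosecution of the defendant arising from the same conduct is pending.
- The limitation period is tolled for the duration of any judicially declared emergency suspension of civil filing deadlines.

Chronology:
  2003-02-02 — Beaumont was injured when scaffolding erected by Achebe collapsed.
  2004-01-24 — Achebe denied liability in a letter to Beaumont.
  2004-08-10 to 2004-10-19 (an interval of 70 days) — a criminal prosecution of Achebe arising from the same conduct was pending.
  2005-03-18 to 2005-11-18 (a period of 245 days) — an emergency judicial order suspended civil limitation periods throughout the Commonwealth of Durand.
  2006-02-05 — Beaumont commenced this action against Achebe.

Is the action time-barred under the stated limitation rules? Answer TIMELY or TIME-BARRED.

TIME-BARRED

The claim accrued on 2003-02-02, when the wrongful act occurred.
Adding the 2 years base period to 2003-02-02 gives a deadline of 2005-02-02, before any tolling.
The period was tolled for 70 days by the pending criminal prosecution (2004-08-10 to 2004-10-19), pushing the deadline to 2005-04-13.
The emergency suspension of filing deadlines from 2005-03-18 to 2005-11-18 tolled the period for 245 days, extending the deadline to 2005-12-14.
The other events in the timeline have no effect on the limitation period under the stated rules.
Filing on 2006-02-05 missed the 2005-12-14 deadline — the action is time-barred.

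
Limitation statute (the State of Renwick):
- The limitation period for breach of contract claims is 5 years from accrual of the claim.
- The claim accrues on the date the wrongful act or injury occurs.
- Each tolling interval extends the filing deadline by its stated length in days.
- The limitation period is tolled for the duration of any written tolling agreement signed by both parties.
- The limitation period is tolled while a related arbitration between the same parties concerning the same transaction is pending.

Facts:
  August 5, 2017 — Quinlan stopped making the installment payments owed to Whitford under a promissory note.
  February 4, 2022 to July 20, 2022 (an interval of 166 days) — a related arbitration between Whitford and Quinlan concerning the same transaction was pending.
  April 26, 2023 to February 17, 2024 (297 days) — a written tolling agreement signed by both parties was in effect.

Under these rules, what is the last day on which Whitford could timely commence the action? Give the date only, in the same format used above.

January 18, 2023

The claim accrued on August 5, 2017, the date of the act.
Adding the 5 years base period to August 5, 2017 gives a deadline of August 5, 2022, before any tolling.
Because the pending related arbitration ran from February 4, 2022 to July 20, 2022, the deadline is extended by 166 days to January 18, 2023.
The written tolling agreement starting April 26, 2023 came too late — the period had run on January 18, 2023 — and so does not extend the deadline.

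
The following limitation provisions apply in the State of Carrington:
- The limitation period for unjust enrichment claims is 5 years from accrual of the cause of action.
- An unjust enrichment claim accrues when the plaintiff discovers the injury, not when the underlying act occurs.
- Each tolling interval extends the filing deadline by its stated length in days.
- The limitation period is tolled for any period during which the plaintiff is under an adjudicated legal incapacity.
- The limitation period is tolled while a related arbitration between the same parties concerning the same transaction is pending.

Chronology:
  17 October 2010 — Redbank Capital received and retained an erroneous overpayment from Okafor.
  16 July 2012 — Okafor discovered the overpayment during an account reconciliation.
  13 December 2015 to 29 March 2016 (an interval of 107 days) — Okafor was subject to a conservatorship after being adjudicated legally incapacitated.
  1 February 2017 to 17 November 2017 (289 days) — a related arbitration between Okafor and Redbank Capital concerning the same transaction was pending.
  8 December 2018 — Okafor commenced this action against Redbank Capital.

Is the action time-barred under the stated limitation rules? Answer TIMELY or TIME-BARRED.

TIME-BARRED

The claim did not accrue until Okafor discovered the injury on 16 July 2012; the 17 October 2010 act date does not start the clock under the stated rule.
The untolled deadline — 5 years after 16 July 2012 — is 16 July 2017.
Because the plaintiff's legal incapacity ran from 13 December 2015 to 29 March 2016, the deadline is extended by 107 days to 31 October 2017.
The pending related arbitration from 1 February 2017 to 17 November 2017 tolled the period for 289 days, extending the deadline to 16 August 2018.
Okafor filed on 8 December 2018, after the 16 August 2018 deadline, so the action is time-barred.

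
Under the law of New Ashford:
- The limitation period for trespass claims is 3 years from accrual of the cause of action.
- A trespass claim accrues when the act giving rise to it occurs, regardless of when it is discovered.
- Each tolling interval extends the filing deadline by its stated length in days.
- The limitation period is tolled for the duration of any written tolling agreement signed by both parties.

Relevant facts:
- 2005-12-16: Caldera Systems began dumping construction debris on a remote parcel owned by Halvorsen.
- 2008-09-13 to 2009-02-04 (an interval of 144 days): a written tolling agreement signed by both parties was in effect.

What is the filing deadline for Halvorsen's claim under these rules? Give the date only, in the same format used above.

The limitation period began to run on 2005-12-16.
The untolled deadline — 3 years after 2005-12-16 — is 2008-12-16.
Because the written tolling agreement ran from 2008-09-13 to 2009-02-04, the deadline is extended by 144 days to 2009-05-09.

2009-05-09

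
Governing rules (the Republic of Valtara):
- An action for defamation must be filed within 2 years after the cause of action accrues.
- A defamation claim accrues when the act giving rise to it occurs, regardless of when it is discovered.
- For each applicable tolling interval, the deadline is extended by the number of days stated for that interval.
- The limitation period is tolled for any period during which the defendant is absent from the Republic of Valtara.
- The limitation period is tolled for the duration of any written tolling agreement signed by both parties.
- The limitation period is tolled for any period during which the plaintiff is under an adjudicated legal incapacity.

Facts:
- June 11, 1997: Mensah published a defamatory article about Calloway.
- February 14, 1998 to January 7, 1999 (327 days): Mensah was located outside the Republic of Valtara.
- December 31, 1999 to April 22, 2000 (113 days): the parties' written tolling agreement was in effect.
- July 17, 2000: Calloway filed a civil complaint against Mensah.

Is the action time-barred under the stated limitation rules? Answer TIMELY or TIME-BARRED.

The limitation period began to run on June 11, 1997.
2 years from June 11, 1997 is June 11, 1999.
The defendant's absence from the jurisdiction from February 14, 1998 to January 7, 1999 tolled the period for 327 days, extending the deadline to May 3, 2000.
The written tolling agreement from December 31, 1999 to April 22, 2000 tolled the period for 113 days, extending the deadline to August 24, 2000.
Calloway filed on July 17, 2000, before the August 24, 2000 deadline, so the action is timely.

TIMELY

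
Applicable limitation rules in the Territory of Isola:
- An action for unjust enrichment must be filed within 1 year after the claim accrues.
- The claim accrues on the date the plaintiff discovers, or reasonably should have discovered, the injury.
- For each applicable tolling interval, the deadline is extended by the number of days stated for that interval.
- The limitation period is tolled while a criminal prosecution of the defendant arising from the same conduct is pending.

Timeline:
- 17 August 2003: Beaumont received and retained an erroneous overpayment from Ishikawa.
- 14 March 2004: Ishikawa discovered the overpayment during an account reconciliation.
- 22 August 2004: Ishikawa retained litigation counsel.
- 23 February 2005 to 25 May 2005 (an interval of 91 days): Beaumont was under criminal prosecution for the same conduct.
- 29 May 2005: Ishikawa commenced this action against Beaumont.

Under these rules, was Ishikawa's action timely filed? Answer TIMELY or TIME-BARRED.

The claim did not accrue until Ishikawa discovered the injury on 14 March 2004; the 17 August 2003 act date does not start the clock under the stated rule.
Adding the 1 year base period to 14 March 2004 gives a deadline of 14 March 2005, before any tolling.
The period was tolled for 91 days by the pending criminal prosecution (23 February 2005 to 25 May 2005), pushing the deadline to 13 June 2005.
None of the other events listed affects the running of the period under the stated rules.
Ishikawa filed on 29 May 2005, before the 13 June 2005 deadline, so the action is timely.

TIMELY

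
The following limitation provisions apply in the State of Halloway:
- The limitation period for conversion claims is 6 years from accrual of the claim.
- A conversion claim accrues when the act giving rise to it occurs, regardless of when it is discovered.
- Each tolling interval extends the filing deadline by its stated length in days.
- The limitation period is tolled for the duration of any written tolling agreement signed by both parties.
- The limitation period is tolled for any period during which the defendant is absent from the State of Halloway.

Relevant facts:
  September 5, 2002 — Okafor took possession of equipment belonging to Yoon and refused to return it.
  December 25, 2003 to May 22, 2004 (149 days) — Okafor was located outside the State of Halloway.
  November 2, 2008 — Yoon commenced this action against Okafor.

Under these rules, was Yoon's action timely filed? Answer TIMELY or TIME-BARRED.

The limitation period began to run on September 5, 2002.
The untolled deadline — 6 years after September 5, 2002 — is September 5, 2008.
The defendant's absence from the jurisdiction from December 25, 2003 to May 22, 2004 tolled the period for 149 days, extending the deadline to February 1, 2009.
Filing on November 2, 2008 beat the February 1, 2009 deadline — the action is timely.

TIMELY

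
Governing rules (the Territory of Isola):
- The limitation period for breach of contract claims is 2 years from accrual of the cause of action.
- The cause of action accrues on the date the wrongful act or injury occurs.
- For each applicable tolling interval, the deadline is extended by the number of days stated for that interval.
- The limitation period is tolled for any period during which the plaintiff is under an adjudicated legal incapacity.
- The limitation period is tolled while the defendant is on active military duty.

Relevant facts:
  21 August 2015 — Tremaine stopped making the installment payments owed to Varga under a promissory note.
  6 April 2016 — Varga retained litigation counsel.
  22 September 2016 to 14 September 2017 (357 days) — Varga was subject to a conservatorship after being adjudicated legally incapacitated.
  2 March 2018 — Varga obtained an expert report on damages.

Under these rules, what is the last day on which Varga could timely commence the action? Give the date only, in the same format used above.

The claim accrued on 21 August 2015, when the wrongful act occurred.
The untolled deadline — 2 years after 21 August 2015 — is 21 August 2017.
The plaintiff's legal incapacity from 22 September 2016 to 14 September 2017 tolled the period for 357 days, extending the deadline to 13 August 2018.
Nothing else in the chronology tolls or restarts the period.

13 August 2018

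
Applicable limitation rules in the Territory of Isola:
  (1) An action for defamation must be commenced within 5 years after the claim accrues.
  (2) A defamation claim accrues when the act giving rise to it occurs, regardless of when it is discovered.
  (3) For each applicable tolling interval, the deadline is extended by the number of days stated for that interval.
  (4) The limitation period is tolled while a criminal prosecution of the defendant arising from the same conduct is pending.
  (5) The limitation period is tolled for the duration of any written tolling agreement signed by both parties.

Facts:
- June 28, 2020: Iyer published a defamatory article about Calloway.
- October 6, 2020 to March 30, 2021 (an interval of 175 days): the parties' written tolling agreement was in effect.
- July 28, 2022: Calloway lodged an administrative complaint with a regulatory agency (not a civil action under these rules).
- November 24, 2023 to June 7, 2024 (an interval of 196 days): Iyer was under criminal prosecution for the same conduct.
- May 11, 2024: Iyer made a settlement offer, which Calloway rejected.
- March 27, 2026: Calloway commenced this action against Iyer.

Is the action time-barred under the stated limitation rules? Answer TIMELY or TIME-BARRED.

The claim accrued on June 28, 2020, when the wrongful act occurred.
The untolled deadline — 5 years after June 28, 2020 — is June 28, 2025.
The period was tolled for 175 days by the written tolling agreement (October 6, 2020 to March 30, 2021), pushing the deadline to December 20, 2025.
The pending criminal prosecution from November 24, 2023 to June 7, 2024 tolled the period for 196 days, extending the deadline to July 4, 2026.
None of the other events listed affects the running of the period under the stated rules.
Calloway filed on March 27, 2026, before the July 4, 2026 deadline, so the action is timely.

TIMELY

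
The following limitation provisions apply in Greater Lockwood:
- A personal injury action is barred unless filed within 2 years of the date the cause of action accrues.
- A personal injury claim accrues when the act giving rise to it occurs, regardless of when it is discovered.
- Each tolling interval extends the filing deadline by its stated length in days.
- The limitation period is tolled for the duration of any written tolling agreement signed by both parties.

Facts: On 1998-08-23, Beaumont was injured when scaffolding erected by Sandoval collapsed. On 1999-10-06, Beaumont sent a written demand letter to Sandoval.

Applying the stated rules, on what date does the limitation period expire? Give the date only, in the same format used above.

2000-08-23

The cause of action accrued on 1998-08-23, the date of the act.
2 years from 1998-08-23 is 2000-08-23.
None of the other events listed affects the running of the period under the stated rules.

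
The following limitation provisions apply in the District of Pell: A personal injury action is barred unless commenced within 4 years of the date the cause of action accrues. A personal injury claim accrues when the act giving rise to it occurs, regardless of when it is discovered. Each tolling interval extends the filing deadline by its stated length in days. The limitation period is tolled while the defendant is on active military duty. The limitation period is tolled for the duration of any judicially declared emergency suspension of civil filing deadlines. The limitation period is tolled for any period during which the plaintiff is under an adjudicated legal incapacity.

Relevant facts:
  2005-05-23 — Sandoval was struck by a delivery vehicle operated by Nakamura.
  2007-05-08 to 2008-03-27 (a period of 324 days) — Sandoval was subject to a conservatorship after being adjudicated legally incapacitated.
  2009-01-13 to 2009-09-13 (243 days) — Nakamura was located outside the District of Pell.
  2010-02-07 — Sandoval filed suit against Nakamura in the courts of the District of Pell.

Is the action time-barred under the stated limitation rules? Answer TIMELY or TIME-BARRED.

TIMELY

The cause of action accrued on 2005-05-23, the date of the act.
Adding the 4 years base period to 2005-05-23 gives a deadline of 2009-05-23, before any tolling.
Because the plaintiff's legal incapacity ran from 2007-05-08 to 2008-03-27, the deadline is extended by 324 days to 2010-04-12.
No stated provision tolls the period for the defendant's absence, so the interval from 2009-01-13 to 2009-09-13 has no effect on the deadline.
The 2010-02-07 filing precedes the 2010-04-12 deadline; the claim is timely.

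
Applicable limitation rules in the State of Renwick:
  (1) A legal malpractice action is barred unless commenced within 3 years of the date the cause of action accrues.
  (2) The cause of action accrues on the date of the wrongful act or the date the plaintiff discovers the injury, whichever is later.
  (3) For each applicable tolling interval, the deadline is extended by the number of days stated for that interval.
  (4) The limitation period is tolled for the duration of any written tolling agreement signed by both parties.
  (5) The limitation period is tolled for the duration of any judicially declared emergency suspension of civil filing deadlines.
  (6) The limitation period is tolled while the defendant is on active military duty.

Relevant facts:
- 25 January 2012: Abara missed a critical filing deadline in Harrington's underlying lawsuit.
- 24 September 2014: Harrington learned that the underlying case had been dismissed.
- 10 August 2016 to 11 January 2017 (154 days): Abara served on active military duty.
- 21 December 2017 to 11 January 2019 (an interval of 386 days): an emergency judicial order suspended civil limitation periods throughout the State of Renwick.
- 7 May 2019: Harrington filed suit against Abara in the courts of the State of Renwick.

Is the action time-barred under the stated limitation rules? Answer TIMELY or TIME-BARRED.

TIME-BARRED

The claim accrued on 24 September 2014 — the later of the 25 January 2012 act and the 24 September 2014 discovery.
The untolled deadline — 3 years after 24 September 2014 — is 24 September 2017.
Because the defendant's active military service ran from 10 August 2016 to 11 January 2017, the deadline is extended by 154 days to 25 February 2018.
Because the emergency suspension of filing deadlines ran from 21 December 2017 to 11 January 2019, the deadline is extended by 386 days to 18 March 2019.
Harrington filed on 7 May 2019, after the 18 March 2019 deadline, so the action is time-barred.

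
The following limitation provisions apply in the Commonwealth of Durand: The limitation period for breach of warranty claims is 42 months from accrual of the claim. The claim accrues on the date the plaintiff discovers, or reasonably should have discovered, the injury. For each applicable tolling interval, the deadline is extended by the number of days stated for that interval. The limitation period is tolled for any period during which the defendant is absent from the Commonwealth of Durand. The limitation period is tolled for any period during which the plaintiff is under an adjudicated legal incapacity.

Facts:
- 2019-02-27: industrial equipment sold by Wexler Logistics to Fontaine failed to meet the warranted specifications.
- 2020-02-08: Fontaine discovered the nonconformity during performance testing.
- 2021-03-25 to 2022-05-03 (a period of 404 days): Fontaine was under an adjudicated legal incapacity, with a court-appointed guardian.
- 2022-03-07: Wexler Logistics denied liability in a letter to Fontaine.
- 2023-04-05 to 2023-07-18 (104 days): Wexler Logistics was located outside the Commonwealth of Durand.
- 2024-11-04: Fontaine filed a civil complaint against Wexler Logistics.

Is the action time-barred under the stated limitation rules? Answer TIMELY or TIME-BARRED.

TIMELY

Under the discovery rule, the claim accrued on 2020-02-08, when Fontaine discovered the injury — not on the 2019-02-27 date of the underlying act.
Adding the 42 months base period to 2020-02-08 gives a deadline of 2023-08-08, before any tolling.
Because the plaintiff's legal incapacity ran from 2021-03-25 to 2022-05-03, the deadline is extended by 404 days to 2024-09-15.
Because the defendant's absence from the jurisdiction ran from 2023-04-05 to 2023-07-18, the deadline is extended by 104 days to 2024-12-28.
Nothing else in the chronology tolls or restarts the period.
The 2024-11-04 filing precedes the 2024-12-28 deadline; the claim is timely.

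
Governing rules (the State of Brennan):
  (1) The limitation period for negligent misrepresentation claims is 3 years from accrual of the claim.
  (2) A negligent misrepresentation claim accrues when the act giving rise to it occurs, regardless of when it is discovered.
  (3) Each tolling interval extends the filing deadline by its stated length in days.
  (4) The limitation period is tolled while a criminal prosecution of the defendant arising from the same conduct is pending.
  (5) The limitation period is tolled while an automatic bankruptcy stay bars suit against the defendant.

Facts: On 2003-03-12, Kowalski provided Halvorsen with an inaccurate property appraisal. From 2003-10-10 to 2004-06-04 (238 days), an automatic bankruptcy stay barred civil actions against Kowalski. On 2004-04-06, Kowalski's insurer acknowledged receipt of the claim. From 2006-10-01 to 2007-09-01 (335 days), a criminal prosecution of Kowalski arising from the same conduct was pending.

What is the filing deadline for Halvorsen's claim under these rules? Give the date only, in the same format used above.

2007-10-06

The claim accrued on 2003-03-12, when the wrongful act occurred.
3 years from 2003-03-12 is 2006-03-12.
The automatic bankruptcy stay from 2003-10-10 to 2004-06-04 tolled the period for 238 days, extending the deadline to 2006-11-05.
The pending criminal prosecution from 2006-10-01 to 2007-09-01 tolled the period for 335 days, extending the deadline to 2007-10-06.
Nothing else in the chronology tolls or restarts the period.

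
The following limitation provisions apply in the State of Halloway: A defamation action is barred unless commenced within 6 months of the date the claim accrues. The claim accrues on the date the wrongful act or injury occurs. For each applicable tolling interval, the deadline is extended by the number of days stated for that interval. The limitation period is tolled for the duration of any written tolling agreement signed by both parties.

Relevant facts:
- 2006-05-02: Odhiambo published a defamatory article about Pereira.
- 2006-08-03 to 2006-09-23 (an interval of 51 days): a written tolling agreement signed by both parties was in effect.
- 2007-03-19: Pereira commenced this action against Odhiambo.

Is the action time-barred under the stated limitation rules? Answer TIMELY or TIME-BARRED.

The limitation period began to run on 2006-05-02.
Adding the 6 months base period to 2006-05-02 gives a deadline of 2006-11-02, before any tolling.
Because the written tolling agreement ran from 2006-08-03 to 2006-09-23, the deadline is extended by 51 days to 2006-12-23.
The 2007-03-19 filing falls after the 2006-12-23 deadline; the claim is time-barred.

TIME-BARRED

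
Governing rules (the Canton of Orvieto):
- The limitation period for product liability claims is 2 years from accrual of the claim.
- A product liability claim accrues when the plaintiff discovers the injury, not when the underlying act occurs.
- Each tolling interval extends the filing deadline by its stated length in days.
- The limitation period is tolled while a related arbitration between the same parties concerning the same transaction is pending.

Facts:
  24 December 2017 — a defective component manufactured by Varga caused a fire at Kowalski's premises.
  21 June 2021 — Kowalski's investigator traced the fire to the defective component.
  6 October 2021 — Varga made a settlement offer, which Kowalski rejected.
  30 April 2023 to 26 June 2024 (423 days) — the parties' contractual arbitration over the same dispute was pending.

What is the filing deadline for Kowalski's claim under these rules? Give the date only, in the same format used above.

17 August 2024

Accrual is tied to discovery, so the period began on 21 June 2021 rather than on 24 December 2017 when the act occurred.
2 years from 21 June 2021 is 21 June 2023.
The period was tolled for 423 days by the pending related arbitration (30 April 2023 to 26 June 2024), pushing the deadline to 17 August 2024.
Nothing else in the chronology tolls or restarts the period.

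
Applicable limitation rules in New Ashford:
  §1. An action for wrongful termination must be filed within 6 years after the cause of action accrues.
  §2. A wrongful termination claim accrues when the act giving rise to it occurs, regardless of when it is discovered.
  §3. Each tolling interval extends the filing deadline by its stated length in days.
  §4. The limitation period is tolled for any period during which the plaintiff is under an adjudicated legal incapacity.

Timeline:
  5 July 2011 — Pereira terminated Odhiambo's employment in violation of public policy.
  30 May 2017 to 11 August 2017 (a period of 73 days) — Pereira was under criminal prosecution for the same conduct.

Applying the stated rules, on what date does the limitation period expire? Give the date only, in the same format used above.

5 July 2017

The claim accrued on 5 July 2011, when the wrongful act occurred.
6 years from 5 July 2011 is 5 July 2017.
No stated provision tolls the period for a criminal prosecution, so the interval from 30 May 2017 to 11 August 2017 has no effect on the deadline.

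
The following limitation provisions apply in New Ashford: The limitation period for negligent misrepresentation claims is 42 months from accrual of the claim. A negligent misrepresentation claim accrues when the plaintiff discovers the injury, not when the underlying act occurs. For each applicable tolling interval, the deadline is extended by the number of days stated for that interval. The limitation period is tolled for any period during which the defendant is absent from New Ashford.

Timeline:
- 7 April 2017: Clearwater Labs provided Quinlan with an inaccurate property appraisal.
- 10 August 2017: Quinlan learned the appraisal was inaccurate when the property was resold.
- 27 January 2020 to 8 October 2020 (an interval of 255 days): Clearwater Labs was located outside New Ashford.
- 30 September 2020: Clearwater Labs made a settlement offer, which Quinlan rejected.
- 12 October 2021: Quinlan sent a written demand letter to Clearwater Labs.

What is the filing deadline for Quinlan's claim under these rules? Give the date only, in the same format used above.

23 October 2021

Accrual is tied to discovery, so the period began on 10 August 2017 rather than on 7 April 2017 when the act occurred.
Adding the 42 months base period to 10 August 2017 gives a deadline of 10 February 2021, before any tolling.
Because the defendant's absence from the jurisdiction ran from 27 January 2020 to 8 October 2020, the deadline is extended by 255 days to 23 October 2021.
Nothing else in the chronology tolls or restarts the period.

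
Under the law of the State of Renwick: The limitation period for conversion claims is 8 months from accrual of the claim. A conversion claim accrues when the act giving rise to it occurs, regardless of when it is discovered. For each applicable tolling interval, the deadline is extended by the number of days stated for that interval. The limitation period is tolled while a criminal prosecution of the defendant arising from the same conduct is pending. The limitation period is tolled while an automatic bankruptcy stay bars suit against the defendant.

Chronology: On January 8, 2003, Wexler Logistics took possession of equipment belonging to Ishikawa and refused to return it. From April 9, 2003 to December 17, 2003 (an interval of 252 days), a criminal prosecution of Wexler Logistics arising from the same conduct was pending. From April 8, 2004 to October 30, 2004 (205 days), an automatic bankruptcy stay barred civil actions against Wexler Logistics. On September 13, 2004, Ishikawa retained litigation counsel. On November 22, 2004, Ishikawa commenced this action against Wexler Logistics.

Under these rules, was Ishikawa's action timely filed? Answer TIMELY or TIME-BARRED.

TIMELY

The claim accrued on January 8, 2003, the date of the act.
The untolled deadline — 8 months after January 8, 2003 — is September 8, 2003.
Because the pending criminal prosecution ran from April 9, 2003 to December 17, 2003, the deadline is extended by 252 days to May 17, 2004.
Because the automatic bankruptcy stay ran from April 8, 2004 to October 30, 2004, the deadline is extended by 205 days to December 8, 2004.
None of the other events listed affects the running of the period under the stated rules.
Filing on November 22, 2004 beat the December 8, 2004 deadline — the action is timely.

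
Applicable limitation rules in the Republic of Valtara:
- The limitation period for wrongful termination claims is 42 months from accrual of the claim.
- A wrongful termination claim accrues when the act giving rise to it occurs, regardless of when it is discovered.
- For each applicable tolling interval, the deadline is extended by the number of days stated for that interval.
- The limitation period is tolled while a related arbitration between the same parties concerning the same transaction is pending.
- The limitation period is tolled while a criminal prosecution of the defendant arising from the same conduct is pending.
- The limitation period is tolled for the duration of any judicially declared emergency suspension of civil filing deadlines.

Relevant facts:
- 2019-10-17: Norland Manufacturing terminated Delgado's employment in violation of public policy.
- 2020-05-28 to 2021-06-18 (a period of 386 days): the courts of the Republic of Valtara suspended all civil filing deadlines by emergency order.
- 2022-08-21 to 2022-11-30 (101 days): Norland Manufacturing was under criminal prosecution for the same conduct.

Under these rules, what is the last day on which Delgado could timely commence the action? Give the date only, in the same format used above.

2024-08-16

The limitation period began to run on 2019-10-17.
The untolled deadline — 42 months after 2019-10-17 — is 2023-04-17.
Because the emergency suspension of filing deadlines ran from 2020-05-28 to 2021-06-18, the deadline is extended by 386 days to 2024-05-07.
The period was tolled for 101 days by the pending criminal prosecution (2022-08-21 to 2022-11-30), pushing the deadline to 2024-08-16.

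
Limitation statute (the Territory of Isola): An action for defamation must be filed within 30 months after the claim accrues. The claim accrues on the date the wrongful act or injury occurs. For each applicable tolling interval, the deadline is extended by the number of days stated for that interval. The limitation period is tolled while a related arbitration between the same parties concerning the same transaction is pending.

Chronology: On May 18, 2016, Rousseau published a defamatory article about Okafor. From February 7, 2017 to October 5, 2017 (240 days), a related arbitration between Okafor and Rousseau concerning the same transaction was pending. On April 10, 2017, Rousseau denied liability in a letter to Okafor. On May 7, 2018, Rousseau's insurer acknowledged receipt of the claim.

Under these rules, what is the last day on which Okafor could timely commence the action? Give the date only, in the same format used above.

The claim accrued on May 18, 2016, the date of the act.
Adding the 30 months base period to May 18, 2016 gives a deadline of November 18, 2018, before any tolling.
Because the pending related arbitration ran from February 7, 2017 to October 5, 2017, the deadline is extended by 240 days to July 16, 2019.
Nothing else in the chronology tolls or restarts the period.

July 16, 2019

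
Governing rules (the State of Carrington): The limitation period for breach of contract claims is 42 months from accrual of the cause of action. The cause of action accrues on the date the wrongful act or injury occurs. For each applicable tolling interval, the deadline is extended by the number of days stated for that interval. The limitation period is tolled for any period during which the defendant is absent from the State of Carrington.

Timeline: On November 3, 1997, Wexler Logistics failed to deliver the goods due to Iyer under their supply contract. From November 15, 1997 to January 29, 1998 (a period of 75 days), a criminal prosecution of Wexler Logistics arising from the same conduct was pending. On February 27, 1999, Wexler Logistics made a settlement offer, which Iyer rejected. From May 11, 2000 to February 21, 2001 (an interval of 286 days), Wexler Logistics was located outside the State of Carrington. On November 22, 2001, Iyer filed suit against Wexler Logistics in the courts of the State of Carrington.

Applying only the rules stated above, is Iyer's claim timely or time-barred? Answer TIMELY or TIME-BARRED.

The limitation period began to run on November 3, 1997.
Adding the 42 months base period to November 3, 1997 gives a deadline of May 3, 2001, before any tolling.
Because the defendant's absence from the jurisdiction ran from May 11, 2000 to February 21, 2001, the deadline is extended by 286 days to February 13, 2002.
No stated provision tolls the period for a criminal prosecution, so the interval from November 15, 1997 to January 29, 1998 has no effect on the deadline.
Nothing else in the chronology tolls or restarts the period.
The November 22, 2001 filing precedes the February 13, 2002 deadline; the claim is timely.

TIMELY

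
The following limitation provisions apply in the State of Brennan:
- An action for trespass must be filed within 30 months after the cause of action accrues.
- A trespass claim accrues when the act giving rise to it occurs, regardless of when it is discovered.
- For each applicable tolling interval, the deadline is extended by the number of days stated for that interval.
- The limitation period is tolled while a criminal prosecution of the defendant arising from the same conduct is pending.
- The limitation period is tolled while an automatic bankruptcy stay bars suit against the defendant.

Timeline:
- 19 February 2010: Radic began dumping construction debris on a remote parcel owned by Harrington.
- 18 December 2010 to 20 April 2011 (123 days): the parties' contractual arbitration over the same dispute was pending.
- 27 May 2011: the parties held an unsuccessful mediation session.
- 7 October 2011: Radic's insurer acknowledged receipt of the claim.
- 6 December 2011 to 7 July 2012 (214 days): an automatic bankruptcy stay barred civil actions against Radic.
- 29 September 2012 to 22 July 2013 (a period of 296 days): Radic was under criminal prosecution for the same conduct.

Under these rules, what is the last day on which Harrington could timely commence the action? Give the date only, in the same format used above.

The cause of action accrued on 19 February 2010, the date of the act.
Adding the 30 months base period to 19 February 2010 gives a deadline of 19 August 2012, before any tolling.
The period was tolled for 214 days by the automatic bankruptcy stay (6 December 2011 to 7 July 2012), pushing the deadline to 21 March 2013.
The period was tolled for 296 days by the pending criminal prosecution (29 September 2012 to 22 July 2013), pushing the deadline to 11 January 2014.
Although a pending arbitration ran from 18 December 2010 to 20 April 2011, the stated rules do not make that a tolling event, so it is disregarded.
Nothing else in the chronology tolls or restarts the period.

11 January 2014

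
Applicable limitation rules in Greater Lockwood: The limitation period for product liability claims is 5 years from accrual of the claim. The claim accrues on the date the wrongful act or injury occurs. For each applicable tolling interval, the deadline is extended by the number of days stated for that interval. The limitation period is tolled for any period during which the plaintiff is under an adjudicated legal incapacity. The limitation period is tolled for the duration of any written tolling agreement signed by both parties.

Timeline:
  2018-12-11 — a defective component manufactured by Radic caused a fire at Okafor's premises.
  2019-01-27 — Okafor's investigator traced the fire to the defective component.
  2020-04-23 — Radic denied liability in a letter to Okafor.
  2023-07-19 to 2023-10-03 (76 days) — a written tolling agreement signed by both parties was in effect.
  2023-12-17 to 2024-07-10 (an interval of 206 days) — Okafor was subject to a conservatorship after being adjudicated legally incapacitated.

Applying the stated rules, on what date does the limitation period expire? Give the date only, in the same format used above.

2024-09-18

The claim accrued on 2018-12-11, when the wrongful act occurred; under the stated occurrence rule the 2019-01-27 discovery does not delay accrual.
Adding the 5 years base period to 2018-12-11 gives a deadline of 2023-12-11, before any tolling.
The written tolling agreement from 2023-07-19 to 2023-10-03 tolled the period for 76 days, extending the deadline to 2024-02-25.
The period was tolled for 206 days by the plaintiff's legal incapacity (2023-12-17 to 2024-07-10), pushing the deadline to 2024-09-18.
The other events in the timeline have no effect on the limitation period under the stated rules.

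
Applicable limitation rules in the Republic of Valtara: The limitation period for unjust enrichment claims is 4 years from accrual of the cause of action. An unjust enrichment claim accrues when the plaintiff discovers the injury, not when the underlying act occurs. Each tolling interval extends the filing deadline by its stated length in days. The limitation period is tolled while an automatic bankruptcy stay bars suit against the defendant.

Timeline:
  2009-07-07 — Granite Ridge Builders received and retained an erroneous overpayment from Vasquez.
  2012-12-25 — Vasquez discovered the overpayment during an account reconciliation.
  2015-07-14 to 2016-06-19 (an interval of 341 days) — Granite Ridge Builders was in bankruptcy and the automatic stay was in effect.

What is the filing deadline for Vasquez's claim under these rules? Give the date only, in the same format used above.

2017-12-01

Accrual is tied to discovery, so the period began on 2012-12-25 rather than on 2009-07-07 when the act occurred.
4 years from 2012-12-25 is 2016-12-25.
The automatic bankruptcy stay from 2015-07-14 to 2016-06-19 tolled the period for 341 days, extending the deadline to 2017-12-01.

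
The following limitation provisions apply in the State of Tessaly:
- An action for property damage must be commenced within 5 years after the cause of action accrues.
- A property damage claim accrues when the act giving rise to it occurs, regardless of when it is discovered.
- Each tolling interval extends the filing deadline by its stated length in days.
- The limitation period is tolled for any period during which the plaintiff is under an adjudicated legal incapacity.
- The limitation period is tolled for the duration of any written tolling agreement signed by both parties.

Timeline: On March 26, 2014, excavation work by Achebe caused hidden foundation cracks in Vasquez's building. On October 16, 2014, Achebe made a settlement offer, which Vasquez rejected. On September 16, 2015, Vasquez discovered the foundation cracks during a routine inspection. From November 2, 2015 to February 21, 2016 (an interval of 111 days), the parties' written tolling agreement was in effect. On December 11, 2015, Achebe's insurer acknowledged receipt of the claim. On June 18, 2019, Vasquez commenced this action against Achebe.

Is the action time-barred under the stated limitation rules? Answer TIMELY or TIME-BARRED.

Because the rule ties accrual to occurrence, the claim accrued on March 26, 2014, not on the September 16, 2015 discovery date.
Adding the 5 years base period to March 26, 2014 gives a deadline of March 26, 2019, before any tolling.
The period was tolled for 111 days by the written tolling agreement (November 2, 2015 to February 21, 2016), pushing the deadline to July 15, 2019.
Nothing else in the chronology tolls or restarts the period.
The June 18, 2019 filing precedes the July 15, 2019 deadline; the claim is timely.

TIMELY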